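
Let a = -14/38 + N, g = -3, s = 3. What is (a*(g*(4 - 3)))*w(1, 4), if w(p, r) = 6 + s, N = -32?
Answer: 16605/19 ≈ 873.95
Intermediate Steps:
w(p, r) = 9 (w(p, r) = 6 + 3 = 9)
a = -615/19 (a = -14/38 - 32 = -14*1/38 - 32 = -7/19 - 32 = -615/19 ≈ -32.368)
(a*(g*(4 - 3)))*w(1, 4) = -(-1845)*(4 - 3)/19*9 = -(-1845)/19*9 = -615/19*(-3)*9 = (1845/19)*9 = 16605/19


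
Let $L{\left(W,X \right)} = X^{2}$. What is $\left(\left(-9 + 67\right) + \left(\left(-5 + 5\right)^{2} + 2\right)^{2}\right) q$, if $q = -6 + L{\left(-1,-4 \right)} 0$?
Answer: $-372$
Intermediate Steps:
$q = -6$ ($q = -6 + \left(-4\right)^{2} \cdot 0 = -6 + 16 \cdot 0 = -6 + 0 = -6$)
$\left(\left(-9 + 67\right) + \left(\left(-5 + 5\right)^{2} + 2\right)^{2}\right) q = \left(\left(-9 + 67\right) + \left(\left(-5 + 5\right)^{2} + 2\right)^{2}\right) \left(-6\right) = \left(58 + \left(0^{2} + 2\right)^{2}\right) \left(-6\right) = \left(58 + \left(0 + 2\right)^{2}\right) \left(-6\right) = \left(58 + 2^{2}\right) \left(-6\right) = \left(58 + 4\right) \left(-6\right) = 62 \left(-6\right) = -372$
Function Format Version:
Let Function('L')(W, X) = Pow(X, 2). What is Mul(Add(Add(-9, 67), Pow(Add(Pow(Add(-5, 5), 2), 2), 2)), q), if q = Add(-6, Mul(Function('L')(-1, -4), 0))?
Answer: -372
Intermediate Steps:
q = -6 (q = Add(-6, Mul(Pow(-4, 2), 0)) = Add(-6, Mul(16, 0)) = Add(-6, 0) = -6)
Mul(Add(Add(-9, 67), Pow(Add(Pow(Add(-5, 5), 2), 2), 2)), q) = Mul(Add(Add(-9, 67), Pow(Add(Pow(Add(-5, 5), 2), 2), 2)), -6) = Mul(Add(58, Pow(Add(Pow(0, 2), 2), 2)), -6) = Mul(Add(58, Pow(Add(0, 2), 2)), -6) = Mul(Add(58, Pow(2, 2)), -6) = Mul(Add(58, 4), -6) = Mul(62, -6) = -372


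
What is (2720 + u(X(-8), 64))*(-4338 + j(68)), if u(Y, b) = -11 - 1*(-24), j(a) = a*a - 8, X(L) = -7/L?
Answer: 759774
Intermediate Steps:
j(a) = -8 + a**2 (j(a) = a**2 - 8 = -8 + a**2)
u(Y, b) = 13 (u(Y, b) = -11 + 24 = 13)
(2720 + u(X(-8), 64))*(-4338 + j(68)) = (2720 + 13)*(-4338 + (-8 + 68**2)) = 2733*(-4338 + (-8 + 4624)) = 2733*(-4338 + 4616) = 2733*278 = 759774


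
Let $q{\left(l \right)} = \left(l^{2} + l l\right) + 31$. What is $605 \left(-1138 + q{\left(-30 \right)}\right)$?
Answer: $419265$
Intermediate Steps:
$q{\left(l \right)} = 31 + 2 l^{2}$ ($q{\left(l \right)} = \left(l^{2} + l^{2}\right) + 31 = 2 l^{2} + 31 = 31 + 2 l^{2}$)
$605 \left(-1138 + q{\left(-30 \right)}\right) = 605 \left(-1138 + \left(31 + 2 \left(-30\right)^{2}\right)\right) = 605 \left(-1138 + \left(31 + 2 \cdot 900\right)\right) = 605 \left(-1138 + \left(31 + 1800\right)\right) = 605 \left(-1138 + 1831\right) = 605 \cdot 693 = 419265$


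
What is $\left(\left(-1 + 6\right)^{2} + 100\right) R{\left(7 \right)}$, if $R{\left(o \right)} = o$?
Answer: $875$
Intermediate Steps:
$\left(\left(-1 + 6\right)^{2} + 100\right) R{\left(7 \right)} = \left(\left(-1 + 6\right)^{2} + 100\right) 7 = \left(5^{2} + 100\right) 7 = \left(25 + 100\right) 7 = 125 \cdot 7 = 875$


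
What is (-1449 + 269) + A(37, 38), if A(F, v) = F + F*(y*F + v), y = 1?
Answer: 1632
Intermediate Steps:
A(F, v) = F + F*(F + v) (A(F, v) = F + F*(1*F + v) = F + F*(F + v))
(-1449 + 269) + A(37, 38) = (-1449 + 269) + 37*(1 + 37 + 38) = -1180 + 37*76 = -1180 + 2812 = 1632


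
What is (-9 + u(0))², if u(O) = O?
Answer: 81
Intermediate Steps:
(-9 + u(0))² = (-9 + 0)² = (-9)² = 81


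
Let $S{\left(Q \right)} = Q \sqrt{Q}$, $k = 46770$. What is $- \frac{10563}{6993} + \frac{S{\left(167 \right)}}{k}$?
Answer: $- \frac{503}{333} + \frac{167 \sqrt{167}}{46770} \approx -1.4644$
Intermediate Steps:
$S{\left(Q \right)} = Q^{\frac{3}{2}}$
$- \frac{10563}{6993} + \frac{S{\left(167 \right)}}{k} = - \frac{10563}{6993} + \frac{167^{\frac{3}{2}}}{46770} = \left(-10563\right) \frac{1}{6993} + 167 \sqrt{167} \cdot \frac{1}{46770} = - \frac{503}{333} + \frac{167 \sqrt{167}}{46770}$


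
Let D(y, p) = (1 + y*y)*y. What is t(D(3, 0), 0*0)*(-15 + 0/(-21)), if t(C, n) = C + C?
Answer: -900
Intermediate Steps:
D(y, p) = y*(1 + y²) (D(y, p) = (1 + y²)*y = y*(1 + y²))
t(C, n) = 2*C
t(D(3, 0), 0*0)*(-15 + 0/(-21)) = (2*(3 + 3³))*(-15 + 0/(-21)) = (2*(3 + 27))*(-15 + 0*(-1/21)) = (2*30)*(-15 + 0) = 60*(-15) = -900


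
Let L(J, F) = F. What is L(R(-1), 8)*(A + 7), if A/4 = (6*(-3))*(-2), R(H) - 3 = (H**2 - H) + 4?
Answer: 1208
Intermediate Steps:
R(H) = 7 + H**2 - H (R(H) = 3 + ((H**2 - H) + 4) = 3 + (4 + H**2 - H) = 7 + H**2 - H)
A = 144 (A = 4*((6*(-3))*(-2)) = 4*(-18*(-2)) = 4*36 = 144)
L(R(-1), 8)*(A + 7) = 8*(144 + 7) = 8*151 = 1208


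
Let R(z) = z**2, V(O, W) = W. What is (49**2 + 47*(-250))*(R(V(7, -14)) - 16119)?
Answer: 148864127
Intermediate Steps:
(49**2 + 47*(-250))*(R(V(7, -14)) - 16119) = (49**2 + 47*(-250))*((-14)**2 - 16119) = (2401 - 11750)*(196 - 16119) = -9349*(-15923) = 148864127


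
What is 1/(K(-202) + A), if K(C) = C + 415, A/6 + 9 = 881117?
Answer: 1/5286861 ≈ 1.8915e-7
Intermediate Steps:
A = 5286648 (A = -54 + 6*881117 = -54 + 5286702 = 5286648)
K(C) = 415 + C
1/(K(-202) + A) = 1/((415 - 202) + 5286648) = 1/(213 + 5286648) = 1/5286861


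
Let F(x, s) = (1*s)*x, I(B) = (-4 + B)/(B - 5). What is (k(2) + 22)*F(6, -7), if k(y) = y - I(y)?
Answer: -980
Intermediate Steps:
I(B) = (-4 + B)/(-5 + B)
F(x, s) = s*x
k(y) = y - (-4 + y)/(-5 + y)
(k(2) + 22)*F(6, -7) = ((4 - 1*2 + 2*(-5 + 2))/(-5 + 2) + 22)*(-7*6) = ((4 - 2 + 2*(-3))/(-3) + 22)*(-42) = (-(4 - 2 - 6)/3 + 22)*(-42) = (-⅓*(-4) + 22)*(-42) = (4/3 + 22)*(-42) = (70/3)*(-42) = -980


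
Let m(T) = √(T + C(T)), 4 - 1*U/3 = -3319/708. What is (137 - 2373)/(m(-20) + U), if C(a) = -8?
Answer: -3245858096/39394289 + 249072512*I*√7/39394289 ≈ -82.394 + 16.728*I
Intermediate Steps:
U = 6151/236 (U = 12 - (-9957)/708 = 12 - 3*(-3319/708) = 12 + 3319/236 = 6151/236 ≈ 26.064)
m(T) = √(-8 + T) (m(T) = √(T - 8) = √(-8 + T))
(137 - 2373)/(m(-20) + U) = (137 - 2373)/(√(-8 - 20) + 6151/236) = -2236/(√(-28) + 6151/236) = -2236/(2*I*√7 + 6151/236) = -2236/(6151/236 + 2*I*√7)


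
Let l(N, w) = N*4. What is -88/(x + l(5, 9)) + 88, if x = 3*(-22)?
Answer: 2068/23 ≈ 89.913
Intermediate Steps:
x = -66
l(N, w) = 4*N
-88/(x + l(5, 9)) + 88 = -88/(-66 + 4*5) + 88 = -88/(-66 + 20) + 88 = -88/(-46) + 88 = -1/46*(-88) + 88 = 44/23 + 88 = 2068/23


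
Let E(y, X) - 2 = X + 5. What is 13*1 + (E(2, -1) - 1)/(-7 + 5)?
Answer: 21/2 ≈ 10.500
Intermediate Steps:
E(y, X) = 7 + X (E(y, X) = 2 + (X + 5) = 2 + (5 + X) = 7 + X)
13*1 + (E(2, -1) - 1)/(-7 + 5) = 13*1 + ((7 - 1) - 1)/(-7 + 5) = 13 + (6 - 1)/(-2) = 13 + 5*(-½) = 13 - 5/2 = 21/2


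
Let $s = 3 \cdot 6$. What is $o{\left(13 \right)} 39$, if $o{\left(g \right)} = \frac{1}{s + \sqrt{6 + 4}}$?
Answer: $\frac{351}{157} - \frac{39 \sqrt{10}}{314} \approx 1.8429$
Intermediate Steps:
$s = 18$
$o{\left(g \right)} = \frac{1}{18 + \sqrt{10}}$ ($o{\left(g \right)} = \frac{1}{18 + \sqrt{6 + 4}} = \frac{1}{18 + \sqrt{10}}$)
$o{\left(13 \right)} 39 = \left(\frac{9}{157} - \frac{\sqrt{10}}{314}\right) 39 = \frac{351}{157} - \frac{39 \sqrt{10}}{314}$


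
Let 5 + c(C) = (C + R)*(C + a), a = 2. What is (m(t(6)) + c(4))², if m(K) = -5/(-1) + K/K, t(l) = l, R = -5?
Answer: 25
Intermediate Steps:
c(C) = -5 + (-5 + C)*(2 + C) (c(C) = -5 + (C - 5)*(C + 2) = -5 + (-5 + C)*(2 + C))
m(K) = 6 (m(K) = -5*(-1) + 1 = 5 + 1 = 6)
(m(t(6)) + c(4))² = (6 + (-15 + 4² - 3*4))² = (6 + (-15 + 16 - 12))² = (6 - 11)² = (-5)² = 25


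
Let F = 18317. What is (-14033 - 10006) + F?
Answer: -5722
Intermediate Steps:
(-14033 - 10006) + F = (-14033 - 10006) + 18317 = -24039 + 18317 = -5722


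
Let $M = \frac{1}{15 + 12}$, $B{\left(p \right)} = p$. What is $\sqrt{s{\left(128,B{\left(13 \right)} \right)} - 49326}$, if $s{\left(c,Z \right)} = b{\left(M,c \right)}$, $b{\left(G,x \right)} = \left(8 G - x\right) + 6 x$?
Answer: $\frac{i \sqrt{3943542}}{9} \approx 220.65 i$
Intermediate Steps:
$M = \frac{1}{27} \approx 0.037037$
$b{\left(G,x \right)} = 5 x + 8 G$ ($b{\left(G,x \right)} = \left(- x + 8 G\right) + 6 x = 5 x + 8 G$)
$s{\left(c,Z \right)} = \frac{8}{27} + 5 c$ ($s{\left(c,Z \right)} = 5 c + 8 \cdot \frac{1}{27} = 5 c + \frac{8}{27} = \frac{8}{27} + 5 c$)
$\sqrt{s{\left(128,B{\left(13 \right)} \right)} - 49326} = \sqrt{\left(\frac{8}{27} + 5 \cdot 128\right) - 49326} = \sqrt{\left(\frac{8}{27} + 640\right) - 49326} = \sqrt{\frac{17288}{27} - 49326} = \sqrt{- \frac{1314514}{27}} = \frac{i \sqrt{3943542}}{9}$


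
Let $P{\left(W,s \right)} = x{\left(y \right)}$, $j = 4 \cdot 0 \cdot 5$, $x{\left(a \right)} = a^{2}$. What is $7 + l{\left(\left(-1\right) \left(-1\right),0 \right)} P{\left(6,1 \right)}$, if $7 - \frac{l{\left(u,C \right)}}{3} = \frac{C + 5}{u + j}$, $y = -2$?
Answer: $31$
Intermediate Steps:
$j = 0$ ($j = 0 \cdot 5 = 0$)
$P{\left(W,s \right)} = 4$ ($P{\left(W,s \right)} = \left(-2\right)^{2} = 4$)
$l{\left(u,C \right)} = 21 - \frac{3 \left(5 + C\right)}{u}$ ($l{\left(u,C \right)} = 21 - 3 \frac{C + 5}{u + 0} = 21 - 3 \frac{5 + C}{u} = 21 - \frac{3 \left(5 + C\right)}{u}$)
$7 + l{\left(\left(-1\right) \left(-1\right),0 \right)} P{\left(6,1 \right)} = 7 + \frac{3 \left(-5 - 0 + 7 \left(\left(-1\right) \left(-1\right)\right)\right)}{\left(-1\right) \left(-1\right)} 4 = 7 + \frac{3 \left(-5 + 0 + 7 \cdot 1\right)}{1} \cdot 4 = 7 + 3 \cdot 1 \left(-5 + 0 + 7\right) 4 = 7 + 3 \cdot 1 \cdot 2 \cdot 4 = 7 + 6 \cdot 4 = 7 + 24 = 31$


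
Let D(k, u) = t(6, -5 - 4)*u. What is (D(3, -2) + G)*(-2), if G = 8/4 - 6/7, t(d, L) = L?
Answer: -268/7 ≈ -38.286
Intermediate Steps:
D(k, u) = -9*u (D(k, u) = (-5 - 4)*u = -9*u)
G = 8/7 (G = 8*(1/4) - 6*1/7 = 2 - 6/7 = 8/7 ≈ 1.1429)
(D(3, -2) + G)*(-2) = (-9*(-2) + 8/7)*(-2) = (18 + 8/7)*(-2) = (134/7)*(-2) = -268/7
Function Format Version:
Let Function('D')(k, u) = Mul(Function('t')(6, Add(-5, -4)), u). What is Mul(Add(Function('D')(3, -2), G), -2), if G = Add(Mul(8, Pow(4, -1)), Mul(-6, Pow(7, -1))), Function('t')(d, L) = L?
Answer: Rational(-268, 7) ≈ -38.286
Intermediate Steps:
Function('D')(k, u) = Mul(-9, u) (Function('D')(k, u) = Mul(Add(-5, -4), u) = Mul(-9, u))
G = Rational(8, 7) (G = Add(Mul(8, Rational(1, 4)), Mul(-6, Rational(1, 7))) = Add(2, Rational(-6, 7)) = Rational(8, 7) ≈ 1.1429)
Mul(Add(Function('D')(3, -2), G), -2) = Mul(Add(Mul(-9, -2), Rational(8, 7)), -2) = Mul(Add(18, Rational(8, 7)), -2) = Mul(Rational(134, 7), -2) = Rational(-268, 7)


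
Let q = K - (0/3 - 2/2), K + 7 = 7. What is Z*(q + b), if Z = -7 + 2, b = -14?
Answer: 65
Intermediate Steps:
Z = -5
K = 0 (K = -7 + 7 = 0)
q = 1 (q = 0 - (0/3 - 2/2) = 0 - (0*(⅓) - 2*½) = 0 - (0 - 1) = 0 - 1*(-1) = 0 + 1 = 1)
Z*(q + b) = -5*(1 - 14) = -5*(-13) = 65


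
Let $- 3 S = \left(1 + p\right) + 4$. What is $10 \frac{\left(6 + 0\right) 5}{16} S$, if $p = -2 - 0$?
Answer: $- \frac{75}{4} \approx -18.75$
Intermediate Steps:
$p = -2$ ($p = -2 + 0 = -2$)
$S = -1$ ($S = - \frac{\left(1 - 2\right) + 4}{3} = - \frac{-1 + 4}{3} = \left(- \frac{1}{3}\right) 3 = -1$)
$10 \frac{\left(6 + 0\right) 5}{16} S = 10 \frac{\left(6 + 0\right) 5}{16} \left(-1\right) = 10 \cdot 6 \cdot 5 \cdot \frac{1}{16} \left(-1\right) = 10 \cdot 30 \cdot \frac{1}{16} \left(-1\right) = 10 \cdot \frac{15}{8} \left(-1\right) = \frac{75}{4} \left(-1\right) = - \frac{75}{4}$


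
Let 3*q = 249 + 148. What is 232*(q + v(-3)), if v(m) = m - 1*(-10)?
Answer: 96976/3 ≈ 32325.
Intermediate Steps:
q = 397/3 (q = (249 + 148)/3 = (⅓)*397 = 397/3 ≈ 132.33)
v(m) = 10 + m (v(m) = m + 10 = 10 + m)
232*(q + v(-3)) = 232*(397/3 + (10 - 3)) = 232*(397/3 + 7) = 232*(418/3) = 96976/3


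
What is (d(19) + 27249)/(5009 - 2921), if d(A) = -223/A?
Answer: 129377/9918 ≈ 13.045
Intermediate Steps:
(d(19) + 27249)/(5009 - 2921) = (-223/19 + 27249)/(5009 - 2921) = (-223*1/19 + 27249)/2088 = (-223/19 + 27249)*(1/2088) = (517508/19)*(1/2088) = 129377/9918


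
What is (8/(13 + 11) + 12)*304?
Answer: 11248/3 ≈ 3749.3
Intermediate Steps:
(8/(13 + 11) + 12)*304 = (8/24 + 12)*304 = ((1/24)*8 + 12)*304 = (⅓ + 12)*304 = (37/3)*304 = 11248/3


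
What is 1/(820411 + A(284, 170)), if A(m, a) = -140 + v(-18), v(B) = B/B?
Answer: 1/820272 ≈ 1.2191e-6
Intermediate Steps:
v(B) = 1
A(m, a) = -139 (A(m, a) = -140 + 1 = -139)
1/(820411 + A(284, 170)) = 1/(820411 - 139) = 1/820272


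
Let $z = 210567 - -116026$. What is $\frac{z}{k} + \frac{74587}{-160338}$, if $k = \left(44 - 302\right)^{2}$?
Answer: $\frac{7900076561}{1778789772} \approx 4.4413$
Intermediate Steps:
$z = 326593$ ($z = 210567 + 116026 = 326593$)
$k = 66564$ ($k = \left(-258\right)^{2} = 66564$)
$\frac{z}{k} + \frac{74587}{-160338} = \frac{326593}{66564} + \frac{74587}{-160338} = 326593 \cdot \frac{1}{66564} + 74587 \left(- \frac{1}{160338}\right) = \frac{326593}{66564} - \frac{74587}{160338} = \frac{7900076561}{1778789772}$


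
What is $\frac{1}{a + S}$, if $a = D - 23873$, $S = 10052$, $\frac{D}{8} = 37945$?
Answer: $\frac{1}{289739} \approx 3.4514 \cdot 10^{-6}$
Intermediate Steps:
$D = 303560$ ($D = 8 \cdot 37945 = 303560$)
$a = 279687$ ($a = 303560 - 23873 = 279687$)
$\frac{1}{a + S} = \frac{1}{279687 + 10052} = \frac{1}{289739}$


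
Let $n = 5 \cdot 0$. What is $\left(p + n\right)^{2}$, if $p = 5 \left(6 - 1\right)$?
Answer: $625$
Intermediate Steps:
$n = 0$
$p = 25$ ($p = 5 \cdot 5 = 25$)
$\left(p + n\right)^{2} = \left(25 + 0\right)^{2} = 25^{2} = 625$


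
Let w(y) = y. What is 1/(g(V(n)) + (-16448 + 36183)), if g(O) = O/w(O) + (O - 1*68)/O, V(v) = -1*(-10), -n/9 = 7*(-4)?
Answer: 5/98651 ≈ 5.0684e-5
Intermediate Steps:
n = 252 (n = -63*(-4) = -9*(-28) = 252)
V(v) = 10
g(O) = 1 + (-68 + O)/O (g(O) = O/O + (O - 1*68)/O = 1 + (O - 68)/O = 1 + (-68 + O)/O)
1/(g(V(n)) + (-16448 + 36183)) = 1/((2 - 68/10) + (-16448 + 36183)) = 1/((2 - 68*1/10) + 19735) = 1/((2 - 34/5) + 19735) = 1/(-24/5 + 19735) = 1/(98651/5) = 5/98651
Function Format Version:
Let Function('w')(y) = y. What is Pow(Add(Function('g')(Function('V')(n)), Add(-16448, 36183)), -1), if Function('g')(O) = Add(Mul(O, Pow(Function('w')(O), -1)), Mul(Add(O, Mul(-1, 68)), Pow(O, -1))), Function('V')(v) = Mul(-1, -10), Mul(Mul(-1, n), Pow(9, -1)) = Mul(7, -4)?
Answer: Rational(5, 98651) ≈ 5.0684e-5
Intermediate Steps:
n = 252 (n = Mul(-9, Mul(7, -4)) = Mul(-9, -28) = 252)
Function('V')(v) = 10
Function('g')(O) = Add(1, Mul(Pow(O, -1), Add(-68, O))) (Function('g')(O) = Add(Mul(O, Pow(O, -1)), Mul(Add(O, Mul(-1, 68)), Pow(O, -1))) = Add(1, Mul(Add(O, -68), Pow(O, -1))) = Add(1, Mul(Add(-68, O), Pow(O, -1))) = Add(1, Mul(Pow(O, -1), Add(-68, O))))
Pow(Add(Function('g')(Function('V')(n)), Add(-16448, 36183)), -1) = Pow(Add(Add(2, Mul(-68, Pow(10, -1))), Add(-16448, 36183)), -1) = Pow(Add(Add(2, Mul(-68, Rational(1, 10))), 19735), -1) = Pow(Add(Add(2, Rational(-34, 5)), 19735), -1) = Pow(Add(Rational(-24, 5), 19735), -1) = Pow(Rational(98651, 5), -1) = Rational(5, 98651)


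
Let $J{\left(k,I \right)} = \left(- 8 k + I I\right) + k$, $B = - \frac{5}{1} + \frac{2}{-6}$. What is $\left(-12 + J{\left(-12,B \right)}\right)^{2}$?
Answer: $\frac{817216}{81} \approx 10089.0$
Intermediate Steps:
$B = - \frac{16}{3}$ ($B = \left(-5\right) 1 + 2 \left(- \frac{1}{6}\right) = -5 - \frac{1}{3} = - \frac{16}{3} \approx -5.3333$)
$J{\left(k,I \right)} = I^{2} - 7 k$ ($J{\left(k,I \right)} = \left(- 8 k + I^{2}\right) + k = \left(I^{2} - 8 k\right) + k = I^{2} - 7 k$)
$\left(-12 + J{\left(-12,B \right)}\right)^{2} = \left(-12 + \left(\left(- \frac{16}{3}\right)^{2} - -84\right)\right)^{2} = \left(-12 + \left(\frac{256}{9} + 84\right)\right)^{2} = \left(-12 + \frac{1012}{9}\right)^{2} = \left(\frac{904}{9}\right)^{2} = \frac{817216}{81}$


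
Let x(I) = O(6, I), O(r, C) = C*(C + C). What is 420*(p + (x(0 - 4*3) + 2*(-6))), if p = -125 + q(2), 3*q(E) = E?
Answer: 63700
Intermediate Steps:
q(E) = E/3
O(r, C) = 2*C² (O(r, C) = C*(2*C) = 2*C²)
x(I) = 2*I²
p = -373/3 (p = -125 + (⅓)*2 = -125 + ⅔ = -373/3 ≈ -124.33)
420*(p + (x(0 - 4*3) + 2*(-6))) = 420*(-373/3 + (2*(0 - 4*3)² + 2*(-6))) = 420*(-373/3 + (2*(0 - 12)² - 12)) = 420*(-373/3 + (2*(-12)² - 12)) = 420*(-373/3 + (2*144 - 12)) = 420*(-373/3 + (288 - 12)) = 420*(-373/3 + 276) = 420*(455/3) = 63700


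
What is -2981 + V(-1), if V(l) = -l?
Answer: -2980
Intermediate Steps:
-2981 + V(-1) = -2981 - 1*(-1) = -2981 + 1 = -2980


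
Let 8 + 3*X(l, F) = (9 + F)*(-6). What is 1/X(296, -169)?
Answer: 3/952 ≈ 0.0031513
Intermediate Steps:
X(l, F) = -62/3 - 2*F (X(l, F) = -8/3 + ((9 + F)*(-6))/3 = -8/3 + (-54 - 6*F)/3 = -8/3 + (-18 - 2*F) = -62/3 - 2*F)
1/X(296, -169) = 1/(-62/3 - 2*(-169)) = 1/(-62/3 + 338) = 1/(952/3) = 3/952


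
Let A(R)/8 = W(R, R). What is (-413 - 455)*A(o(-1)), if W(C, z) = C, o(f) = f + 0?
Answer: 6944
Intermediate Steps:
o(f) = f
A(R) = 8*R
(-413 - 455)*A(o(-1)) = (-413 - 455)*(8*(-1)) = -868*(-8) = 6944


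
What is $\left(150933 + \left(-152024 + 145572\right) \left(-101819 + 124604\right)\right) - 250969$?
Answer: $-147108856$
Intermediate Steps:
$\left(150933 + \left(-152024 + 145572\right) \left(-101819 + 124604\right)\right) - 250969 = \left(150933 - 147008820\right) - 250969 = -146857887 - 250969 = -147108856$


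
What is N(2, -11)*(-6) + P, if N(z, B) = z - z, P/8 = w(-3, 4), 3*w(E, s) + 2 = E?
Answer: -40/3 ≈ -13.333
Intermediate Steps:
w(E, s) = -2/3 + E/3
P = -40/3 (P = 8*(-2/3 + (1/3)*(-3)) = 8*(-2/3 - 1) = 8*(-5/3) = -40/3 ≈ -13.333)
N(z, B) = 0
N(2, -11)*(-6) + P = 0*(-6) - 40/3 = 0 - 40/3 = -40/3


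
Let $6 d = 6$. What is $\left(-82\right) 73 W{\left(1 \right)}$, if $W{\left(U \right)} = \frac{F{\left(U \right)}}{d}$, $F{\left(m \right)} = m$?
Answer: $-5986$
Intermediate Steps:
$d = 1$ ($d = \frac{1}{6} \cdot 6 = 1$)
$W{\left(U \right)} = U$ ($W{\left(U \right)} = \frac{U}{1} = U 1 = U$)
$\left(-82\right) 73 W{\left(1 \right)} = \left(-82\right) 73 \cdot 1 = \left(-5986\right) 1 = -5986$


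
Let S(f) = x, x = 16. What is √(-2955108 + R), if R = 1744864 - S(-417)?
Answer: 2*I*√302565 ≈ 1100.1*I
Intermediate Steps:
S(f) = 16
R = 1744848 (R = 1744864 - 1*16 = 1744864 - 16 = 1744848)
√(-2955108 + R) = √(-2955108 + 1744848) = √(-1210260) = 2*I*√302565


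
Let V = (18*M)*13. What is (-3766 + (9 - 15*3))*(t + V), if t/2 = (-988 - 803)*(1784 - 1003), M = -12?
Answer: 10646930700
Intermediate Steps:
V = -2808 (V = (18*(-12))*13 = -216*13 = -2808)
t = -2797542 (t = 2*((-988 - 803)*(1784 - 1003)) = 2*(-1791*781) = 2*(-1398771) = -2797542)
(-3766 + (9 - 15*3))*(t + V) = (-3766 + (9 - 15*3))*(-2797542 - 2808) = (-3766 + (9 - 45))*(-2800350) = (-3766 - 36)*(-2800350) = -3802*(-2800350) = 10646930700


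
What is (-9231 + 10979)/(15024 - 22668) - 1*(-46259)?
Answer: 88400512/1911 ≈ 46259.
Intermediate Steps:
(-9231 + 10979)/(15024 - 22668) - 1*(-46259) = 1748/(-7644) + 46259 = 1748*(-1/7644) + 46259 = -437/1911 + 46259 = 88400512/1911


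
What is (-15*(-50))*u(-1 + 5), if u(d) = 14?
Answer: 10500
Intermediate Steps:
(-15*(-50))*u(-1 + 5) = -15*(-50)*14 = 750*14 = 10500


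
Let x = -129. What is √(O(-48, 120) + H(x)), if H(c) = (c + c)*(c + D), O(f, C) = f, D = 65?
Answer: 28*√21 ≈ 128.31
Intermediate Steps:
H(c) = 2*c*(65 + c) (H(c) = (c + c)*(c + 65) = (2*c)*(65 + c) = 2*c*(65 + c))
√(O(-48, 120) + H(x)) = √(-48 + 2*(-129)*(65 - 129)) = √(-48 + 2*(-129)*(-64)) = √(-48 + 16512) = √16464 = 28*√21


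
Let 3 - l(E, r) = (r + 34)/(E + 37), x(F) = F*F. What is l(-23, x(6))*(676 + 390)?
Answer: -2132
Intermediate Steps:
x(F) = F**2
l(E, r) = 3 - (34 + r)/(37 + E) (l(E, r) = 3 - (r + 34)/(E + 37) = 3 - (34 + r)/(37 + E))
l(-23, x(6))*(676 + 390) = ((77 - 1*6**2 + 3*(-23))/(37 - 23))*(676 + 390) = ((77 - 1*36 - 69)/14)*1066 = ((77 - 36 - 69)/14)*1066 = ((1/14)*(-28))*1066 = -2*1066 = -2132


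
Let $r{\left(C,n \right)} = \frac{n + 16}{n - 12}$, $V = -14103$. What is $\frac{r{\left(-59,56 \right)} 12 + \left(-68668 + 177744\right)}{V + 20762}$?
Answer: $\frac{1200052}{73249} \approx 16.383$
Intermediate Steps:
$r{\left(C,n \right)} = \frac{16 + n}{-12 + n}$
$\frac{r{\left(-59,56 \right)} 12 + \left(-68668 + 177744\right)}{V + 20762} = \frac{\frac{16 + 56}{-12 + 56} \cdot 12 + \left(-68668 + 177744\right)}{-14103 + 20762} = \frac{\frac{1}{44} \cdot 72 \cdot 12 + 109076}{6659} = \left(\frac{1}{44} \cdot 72 \cdot 12 + 109076\right) \frac{1}{6659} = \left(\frac{18}{11} \cdot 12 + 109076\right) \frac{1}{6659} = \left(\frac{216}{11} + 109076\right) \frac{1}{6659} = \frac{1200052}{11} \cdot \frac{1}{6659} = \frac{1200052}{73249}$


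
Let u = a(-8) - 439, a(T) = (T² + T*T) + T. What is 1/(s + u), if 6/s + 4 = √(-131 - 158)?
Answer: -97319/31052453 + 102*I/31052453 ≈ -0.003134 + 3.2848e-6*I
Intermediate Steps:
a(T) = T + 2*T² (a(T) = (T² + T²) + T = 2*T² + T = T + 2*T²)
u = -319 (u = -8*(1 + 2*(-8)) - 439 = -8*(1 - 16) - 439 = -8*(-15) - 439 = 120 - 439 = -319)
s = 6*(-4 - 17*I)/305 (s = 6/(-4 + √(-131 - 158)) = 6/(-4 + √(-289)) = 6/(-4 + 17*I) = 6*((-4 - 17*I)/305) = 6*(-4 - 17*I)/305 ≈ -0.078689 - 0.33443*I)
1/(s + u) = 1/((-24/305 - 102*I/305) - 319) = 1/(-97319/305 - 102*I/305) = 305*(-97319/305 + 102*I/305)/31052453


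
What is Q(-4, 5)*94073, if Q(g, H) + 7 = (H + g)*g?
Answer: -1034803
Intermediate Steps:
Q(g, H) = -7 + g*(H + g) (Q(g, H) = -7 + (H + g)*g = -7 + g*(H + g))
Q(-4, 5)*94073 = (-7 + (-4)**2 + 5*(-4))*94073 = (-7 + 16 - 20)*94073 = -11*94073 = -1034803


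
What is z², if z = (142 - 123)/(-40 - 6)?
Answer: 361/2116 ≈ 0.17060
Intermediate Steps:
z = -19/46 (z = 19/(-46) = 19*(-1/46) = -19/46 ≈ -0.41304)
z² = (-19/46)² = 361/2116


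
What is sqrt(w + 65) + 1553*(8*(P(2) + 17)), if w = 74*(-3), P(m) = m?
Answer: 236056 + I*sqrt(157) ≈ 2.3606e+5 + 12.53*I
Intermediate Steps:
w = -222
sqrt(w + 65) + 1553*(8*(P(2) + 17)) = sqrt(-222 + 65) + 1553*(8*(2 + 17)) = sqrt(-157) + 1553*(8*19) = I*sqrt(157) + 1553*152 = I*sqrt(157) + 236056 = 236056 + I*sqrt(157)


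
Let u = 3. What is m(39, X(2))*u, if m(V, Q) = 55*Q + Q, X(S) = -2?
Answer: -336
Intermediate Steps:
m(V, Q) = 56*Q
m(39, X(2))*u = (56*(-2))*3 = -112*3 = -336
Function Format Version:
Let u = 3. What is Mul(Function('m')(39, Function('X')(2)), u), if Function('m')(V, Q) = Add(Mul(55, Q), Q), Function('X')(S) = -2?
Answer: -336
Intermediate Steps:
Function('m')(V, Q) = Mul(56, Q)
Mul(Function('m')(39, Function('X')(2)), u) = Mul(Mul(56, -2), 3) = Mul(-112, 3) = -336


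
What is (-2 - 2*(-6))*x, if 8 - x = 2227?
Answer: -22190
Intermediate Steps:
x = -2219 (x = 8 - 1*2227 = 8 - 2227 = -2219)
(-2 - 2*(-6))*x = (-2 - 2*(-6))*(-2219) = (-2 + 12)*(-2219) = 10*(-2219) = -22190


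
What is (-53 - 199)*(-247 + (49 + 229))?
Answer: -7812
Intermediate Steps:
(-53 - 199)*(-247 + (49 + 229)) = -252*(-247 + 278) = -252*31 = -7812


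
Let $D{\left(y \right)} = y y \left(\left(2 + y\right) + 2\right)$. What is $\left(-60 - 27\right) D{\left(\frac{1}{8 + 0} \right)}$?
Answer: $- \frac{2871}{512} \approx -5.6074$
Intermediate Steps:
$D{\left(y \right)} = y^{2} \left(4 + y\right)$ ($D{\left(y \right)} = y y \left(4 + y\right) = y^{2} \left(4 + y\right)$)
$\left(-60 - 27\right) D{\left(\frac{1}{8 + 0} \right)} = \left(-60 - 27\right) \left(\frac{1}{8 + 0}\right)^{2} \left(4 + \frac{1}{8 + 0}\right) = - 87 \left(\frac{1}{8}\right)^{2} \left(4 + \frac{1}{8}\right) = - 87 \frac{4 + \frac{1}{8}}{64} = - 87 \cdot \frac{1}{64} \cdot \frac{33}{8} = \left(-87\right) \frac{33}{512} = - \frac{2871}{512}$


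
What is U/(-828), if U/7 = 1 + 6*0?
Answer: -7/828 ≈ -0.0084541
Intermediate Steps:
U = 7 (U = 7*(1 + 6*0) = 7*(1 + 0) = 7*1 = 7)
U/(-828) = 7/(-828) = 7*(-1/828) = -7/828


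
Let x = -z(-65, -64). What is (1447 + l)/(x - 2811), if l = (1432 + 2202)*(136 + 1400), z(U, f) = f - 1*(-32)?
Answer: -5583271/2779 ≈ -2009.1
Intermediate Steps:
z(U, f) = 32 + f (z(U, f) = f + 32 = 32 + f)
x = 32 (x = -(32 - 64) = -1*(-32) = 32)
l = 5581824 (l = 3634*1536 = 5581824)
(1447 + l)/(x - 2811) = (1447 + 5581824)/(32 - 2811) = 5583271/(-2779) = 5583271*(-1/2779) = -5583271/2779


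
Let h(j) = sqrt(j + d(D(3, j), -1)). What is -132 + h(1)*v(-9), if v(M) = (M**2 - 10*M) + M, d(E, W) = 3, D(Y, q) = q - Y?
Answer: 192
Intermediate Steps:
v(M) = M**2 - 9*M
h(j) = sqrt(3 + j) (h(j) = sqrt(j + 3) = sqrt(3 + j))
-132 + h(1)*v(-9) = -132 + sqrt(3 + 1)*(-9*(-9 - 9)) = -132 + sqrt(4)*(-9*(-18)) = -132 + 2*162 = -132 + 324 = 192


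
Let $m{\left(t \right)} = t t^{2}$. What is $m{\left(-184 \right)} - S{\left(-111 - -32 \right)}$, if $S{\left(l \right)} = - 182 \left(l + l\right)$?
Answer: $-6258260$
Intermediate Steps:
$S{\left(l \right)} = - 364 l$ ($S{\left(l \right)} = - 182 \cdot 2 l = - 364 l$)
$m{\left(t \right)} = t^{3}$
$m{\left(-184 \right)} - S{\left(-111 - -32 \right)} = \left(-184\right)^{3} - - 364 \left(-111 - -32\right) = -6229504 - - 364 \left(-111 + 32\right) = -6229504 - \left(-364\right) \left(-79\right) = -6229504 - 28756 = -6258260$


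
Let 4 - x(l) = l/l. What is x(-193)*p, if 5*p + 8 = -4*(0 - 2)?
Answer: 0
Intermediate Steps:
x(l) = 3 (x(l) = 4 - l/l = 4 - 1*1 = 4 - 1 = 3)
p = 0 (p = -8/5 + (-4*(0 - 2))/5 = -8/5 + (-4*(-2))/5 = -8/5 + (⅕)*8 = -8/5 + 8/5 = 0)
x(-193)*p = 3*0 = 0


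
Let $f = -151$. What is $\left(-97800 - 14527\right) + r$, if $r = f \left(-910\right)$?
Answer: $25083$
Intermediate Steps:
$r = 137410$ ($r = \left(-151\right) \left(-910\right) = 137410$)
$\left(-97800 - 14527\right) + r = \left(-97800 - 14527\right) + 137410 = -112327 + 137410 = 25083$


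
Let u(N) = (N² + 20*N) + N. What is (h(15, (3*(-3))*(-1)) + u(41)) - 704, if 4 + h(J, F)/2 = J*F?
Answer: 2100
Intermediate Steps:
h(J, F) = -8 + 2*F*J (h(J, F) = -8 + 2*(J*F) = -8 + 2*(F*J) = -8 + 2*F*J)
u(N) = N² + 21*N
(h(15, (3*(-3))*(-1)) + u(41)) - 704 = ((-8 + 2*((3*(-3))*(-1))*15) + 41*(21 + 41)) - 704 = ((-8 + 2*(-9*(-1))*15) + 41*62) - 704 = ((-8 + 2*9*15) + 2542) - 704 = ((-8 + 270) + 2542) - 704 = (262 + 2542) - 704 = 2804 - 704 = 2100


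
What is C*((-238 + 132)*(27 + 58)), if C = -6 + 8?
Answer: -18020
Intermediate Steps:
C = 2
C*((-238 + 132)*(27 + 58)) = 2*((-238 + 132)*(27 + 58)) = 2*(-106*85) = 2*(-9010) = -18020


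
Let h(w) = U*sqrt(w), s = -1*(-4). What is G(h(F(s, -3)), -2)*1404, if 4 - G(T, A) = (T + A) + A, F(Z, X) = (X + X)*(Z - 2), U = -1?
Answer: 11232 + 2808*I*sqrt(3) ≈ 11232.0 + 4863.6*I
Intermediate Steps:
s = 4
F(Z, X) = 2*X*(-2 + Z) (F(Z, X) = (2*X)*(-2 + Z) = 2*X*(-2 + Z))
h(w) = -sqrt(w)
G(T, A) = 4 - T - 2*A (G(T, A) = 4 - ((T + A) + A) = 4 - ((A + T) + A) = 4 - (T + 2*A) = 4 + (-T - 2*A) = 4 - T - 2*A)
G(h(F(s, -3)), -2)*1404 = (4 - (-1)*sqrt(2*(-3)*(-2 + 4)) - 2*(-2))*1404 = (4 - (-1)*sqrt(2*(-3)*2) + 4)*1404 = (4 - (-1)*sqrt(-12) + 4)*1404 = (4 - (-1)*2*I*sqrt(3) + 4)*1404 = (4 - (-2)*I*sqrt(3) + 4)*1404 = (4 + 2*I*sqrt(3) + 4)*1404 = (8 + 2*I*sqrt(3))*1404 = 11232 + 2808*I*sqrt(3)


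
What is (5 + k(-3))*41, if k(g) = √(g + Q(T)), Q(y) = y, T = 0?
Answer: 205 + 41*I*√3 ≈ 205.0 + 71.014*I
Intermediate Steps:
k(g) = √g (k(g) = √(g + 0) = √g)
(5 + k(-3))*41 = (5 + √(-3))*41 = (5 + I*√3)*41 = 205 + 41*I*√3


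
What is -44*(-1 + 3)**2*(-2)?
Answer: 352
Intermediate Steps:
-44*(-1 + 3)**2*(-2) = -44*2**2*(-2) = -44*4*(-2) = -176*(-2) = 352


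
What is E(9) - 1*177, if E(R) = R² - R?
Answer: -105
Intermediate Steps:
E(9) - 1*177 = 9*(-1 + 9) - 1*177 = 9*8 - 177 = 72 - 177 = -105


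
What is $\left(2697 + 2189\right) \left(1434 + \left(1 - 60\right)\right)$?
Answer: $6718250$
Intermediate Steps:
$\left(2697 + 2189\right) \left(1434 + \left(1 - 60\right)\right) = 4886 \left(1434 + \left(1 - 60\right)\right) = 4886 \left(1434 - 59\right) = 4886 \cdot 1375 = 6718250$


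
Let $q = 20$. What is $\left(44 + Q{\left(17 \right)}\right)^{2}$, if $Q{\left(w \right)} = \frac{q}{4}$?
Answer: $2401$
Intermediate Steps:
$Q{\left(w \right)} = 5$ ($Q{\left(w \right)} = \frac{20}{4} = 20 \cdot \frac{1}{4} = 5$)
$\left(44 + Q{\left(17 \right)}\right)^{2} = \left(44 + 5\right)^{2} = 49^{2} = 2401$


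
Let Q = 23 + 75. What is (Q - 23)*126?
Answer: 9450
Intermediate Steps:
Q = 98
(Q - 23)*126 = (98 - 23)*126 = 75*126 = 9450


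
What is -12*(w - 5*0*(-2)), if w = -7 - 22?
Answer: 348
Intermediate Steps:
w = -29
-12*(w - 5*0*(-2)) = -12*(-29 - 5*0*(-2)) = -12*(-29 + 0*(-2)) = -12*(-29 + 0) = -12*(-29) = 348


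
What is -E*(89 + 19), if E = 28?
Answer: -3024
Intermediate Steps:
-E*(89 + 19) = -28*(89 + 19) = -28*108 = -1*3024 = -3024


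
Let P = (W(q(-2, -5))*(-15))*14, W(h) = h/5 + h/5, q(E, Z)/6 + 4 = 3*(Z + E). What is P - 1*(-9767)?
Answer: 22367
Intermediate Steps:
q(E, Z) = -24 + 18*E + 18*Z (q(E, Z) = -24 + 6*(3*(Z + E)) = -24 + 6*(3*(E + Z)) = -24 + 6*(3*E + 3*Z) = -24 + (18*E + 18*Z) = -24 + 18*E + 18*Z)
W(h) = 2*h/5 (W(h) = h*(⅕) + h*(⅕) = h/5 + h/5 = 2*h/5)
P = 12600 (P = ((2*(-24 + 18*(-2) + 18*(-5))/5)*(-15))*14 = ((2*(-24 - 36 - 90)/5)*(-15))*14 = (((⅖)*(-150))*(-15))*14 = -60*(-15)*14 = 900*14 = 12600)
P - 1*(-9767) = 12600 - 1*(-9767) = 12600 + 9767 = 22367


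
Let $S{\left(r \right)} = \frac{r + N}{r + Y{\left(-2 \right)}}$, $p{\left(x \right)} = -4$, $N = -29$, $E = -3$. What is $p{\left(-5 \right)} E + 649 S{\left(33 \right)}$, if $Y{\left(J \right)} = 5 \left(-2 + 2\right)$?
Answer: $\frac{272}{3} \approx 90.667$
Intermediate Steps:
$Y{\left(J \right)} = 0$ ($Y{\left(J \right)} = 5 \cdot 0 = 0$)
$S{\left(r \right)} = \frac{-29 + r}{r}$ ($S{\left(r \right)} = \frac{r - 29}{r + 0} = \frac{-29 + r}{r}$)
$p{\left(-5 \right)} E + 649 S{\left(33 \right)} = \left(-4\right) \left(-3\right) + 649 \frac{-29 + 33}{33} = 12 + 649 \cdot \frac{1}{33} \cdot 4 = 12 + 649 \cdot \frac{4}{33} = 12 + \frac{236}{3} = \frac{272}{3}$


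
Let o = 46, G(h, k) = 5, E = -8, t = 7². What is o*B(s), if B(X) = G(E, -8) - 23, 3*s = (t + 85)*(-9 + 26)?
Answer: -828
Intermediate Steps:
t = 49
s = 2278/3 (s = ((49 + 85)*(-9 + 26))/3 = (134*17)/3 = (⅓)*2278 = 2278/3 ≈ 759.33)
B(X) = -18 (B(X) = 5 - 23 = -18)
o*B(s) = 46*(-18) = -828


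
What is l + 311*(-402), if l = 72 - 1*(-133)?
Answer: -124817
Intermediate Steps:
l = 205 (l = 72 + 133 = 205)
l + 311*(-402) = 205 + 311*(-402) = 205 - 125022 = -124817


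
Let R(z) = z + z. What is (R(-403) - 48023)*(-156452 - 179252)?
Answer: 16392090616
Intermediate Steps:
R(z) = 2*z
(R(-403) - 48023)*(-156452 - 179252) = (2*(-403) - 48023)*(-156452 - 179252) = (-806 - 48023)*(-335704) = -48829*(-335704) = 16392090616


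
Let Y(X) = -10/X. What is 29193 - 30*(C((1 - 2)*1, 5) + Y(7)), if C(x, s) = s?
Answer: 203601/7 ≈ 29086.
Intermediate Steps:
29193 - 30*(C((1 - 2)*1, 5) + Y(7)) = 29193 - 30*(5 - 10/7) = 29193 - 30*25/7 = 29193 - 1*750/7 = 29193 - 750/7 = 203601/7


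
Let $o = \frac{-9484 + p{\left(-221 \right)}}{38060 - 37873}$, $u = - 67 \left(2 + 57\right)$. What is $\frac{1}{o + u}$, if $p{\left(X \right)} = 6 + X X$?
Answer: $- \frac{187}{699848} \approx -0.0002672$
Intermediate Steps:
$p{\left(X \right)} = 6 + X^{2}$
$u = -3953$ ($u = \left(-67\right) 59 = -3953$)
$o = \frac{39363}{187}$ ($o = \frac{-9484 + \left(6 + \left(-221\right)^{2}\right)}{38060 - 37873} = \frac{-9484 + \left(6 + 48841\right)}{187} = \left(-9484 + 48847\right) \frac{1}{187} = 39363 \cdot \frac{1}{187} = \frac{39363}{187} \approx 210.5$)
$\frac{1}{o + u} = \frac{1}{\frac{39363}{187} - 3953} = \frac{1}{- \frac{699848}{187}} = - \frac{187}{699848}$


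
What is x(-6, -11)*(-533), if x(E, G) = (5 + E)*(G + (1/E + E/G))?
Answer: -373633/66 ≈ -5661.1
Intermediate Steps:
x(E, G) = (5 + E)*(G + 1/E + E/G) (x(E, G) = (5 + E)*(G + (1/E + E/G)) = (5 + E)*(G + 1/E + E/G))
x(-6, -11)*(-533) = (1 + 5*(-11) + 5/(-6) - 6*(-11) + (-6)²/(-11) + 5*(-6)/(-11))*(-533) = (1 - 55 + 5*(-⅙) + 66 + 36*(-1/11) + 5*(-6)*(-1/11))*(-533) = (1 - 55 - ⅚ + 66 - 36/11 + 30/11)*(-533) = (701/66)*(-533) = -373633/66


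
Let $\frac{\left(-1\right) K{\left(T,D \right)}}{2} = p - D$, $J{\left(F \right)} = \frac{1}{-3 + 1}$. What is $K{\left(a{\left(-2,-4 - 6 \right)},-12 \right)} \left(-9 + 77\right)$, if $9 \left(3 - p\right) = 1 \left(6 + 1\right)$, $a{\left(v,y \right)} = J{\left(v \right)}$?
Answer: $- \frac{17408}{9} \approx -1934.2$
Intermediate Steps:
$J{\left(F \right)} = - \frac{1}{2}$ ($J{\left(F \right)} = \frac{1}{-2} = - \frac{1}{2}$)
$a{\left(v,y \right)} = - \frac{1}{2}$
$p = \frac{20}{9}$ ($p = 3 - \frac{1 \left(6 + 1\right)}{9} = 3 - \frac{1 \cdot 7}{9} = 3 - \frac{7}{9} = \frac{20}{9} \approx 2.2222$)
$K{\left(T,D \right)} = - \frac{40}{9} + 2 D$ ($K{\left(T,D \right)} = - 2 \left(\frac{20}{9} - D\right) = - \frac{40}{9} + 2 D$)
$K{\left(a{\left(-2,-4 - 6 \right)},-12 \right)} \left(-9 + 77\right) = \left(- \frac{40}{9} + 2 \left(-12\right)\right) \left(-9 + 77\right) = \left(- \frac{40}{9} - 24\right) 68 = \left(- \frac{256}{9}\right) 68 = - \frac{17408}{9}$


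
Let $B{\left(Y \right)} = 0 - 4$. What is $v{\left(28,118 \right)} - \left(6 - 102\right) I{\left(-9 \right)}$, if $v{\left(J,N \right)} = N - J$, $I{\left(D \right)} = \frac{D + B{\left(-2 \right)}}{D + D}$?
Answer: $\frac{478}{3} \approx 159.33$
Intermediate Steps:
$B{\left(Y \right)} = -4$
$I{\left(D \right)} = \frac{-4 + D}{2 D}$ ($I{\left(D \right)} = \frac{D - 4}{D + D} = \frac{-4 + D}{2 D}$)
$v{\left(28,118 \right)} - \left(6 - 102\right) I{\left(-9 \right)} = \left(118 - 28\right) - \left(6 - 102\right) \frac{-4 - 9}{2 \left(-9\right)} = \left(118 - 28\right) - - 96 \cdot \frac{1}{2} \left(- \frac{1}{9}\right) \left(-13\right) = 90 - \left(-96\right) \frac{13}{18} = 90 - - \frac{208}{3} = 90 + \frac{208}{3} = \frac{478}{3}$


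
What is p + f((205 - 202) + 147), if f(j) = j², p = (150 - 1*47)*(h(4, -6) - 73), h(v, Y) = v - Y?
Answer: 16011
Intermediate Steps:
p = -6489 (p = (150 - 1*47)*((4 - 1*(-6)) - 73) = (150 - 47)*((4 + 6) - 73) = 103*(10 - 73) = 103*(-63) = -6489)
p + f((205 - 202) + 147) = -6489 + ((205 - 202) + 147)² = -6489 + (3 + 147)² = -6489 + 150² = -6489 + 22500 = 16011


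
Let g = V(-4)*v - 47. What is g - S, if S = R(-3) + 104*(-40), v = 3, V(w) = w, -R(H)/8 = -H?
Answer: 4125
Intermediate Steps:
R(H) = 8*H (R(H) = -(-8)*H = 8*H)
S = -4184 (S = 8*(-3) + 104*(-40) = -24 - 4160 = -4184)
g = -59 (g = -4*3 - 47 = -12 - 47 = -59)
g - S = -59 - 1*(-4184) = -59 + 4184 = 4125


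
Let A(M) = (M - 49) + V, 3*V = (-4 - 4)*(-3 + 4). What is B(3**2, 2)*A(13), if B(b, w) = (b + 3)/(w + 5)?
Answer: -464/7 ≈ -66.286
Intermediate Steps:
V = -8/3 (V = ((-4 - 4)*(-3 + 4))/3 = (-8*1)/3 = (1/3)*(-8) = -8/3 ≈ -2.6667)
A(M) = -155/3 + M (A(M) = (M - 49) - 8/3 = (-49 + M) - 8/3 = -155/3 + M)
B(b, w) = (3 + b)/(5 + w)
B(3**2, 2)*A(13) = ((3 + 3**2)/(5 + 2))*(-155/3 + 13) = ((3 + 9)/7)*(-116/3) = ((1/7)*12)*(-116/3) = (12/7)*(-116/3) = -464/7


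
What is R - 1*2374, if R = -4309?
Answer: -6683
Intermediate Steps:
R - 1*2374 = -4309 - 1*2374 = -4309 - 2374 = -6683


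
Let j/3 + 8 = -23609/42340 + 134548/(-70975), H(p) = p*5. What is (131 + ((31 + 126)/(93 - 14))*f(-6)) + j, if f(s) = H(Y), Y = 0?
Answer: 59885297443/601016300 ≈ 99.640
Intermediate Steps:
H(p) = 5*p
f(s) = 0 (f(s) = 5*0 = 0)
j = -18847837857/601016300 (j = -24 + 3*(-23609/42340 + 134548/(-70975)) = -24 + 3*(-23609*1/42340 + 134548*(-1/70975)) = -24 + 3*(-23609/42340 - 134548/70975) = -24 + 3*(-1474482219/601016300) = -24 - 4423446657/601016300 = -18847837857/601016300 ≈ -31.360)
(131 + ((31 + 126)/(93 - 14))*f(-6)) + j = (131 + ((31 + 126)/(93 - 14))*0) - 18847837857/601016300 = (131 + (157/79)*0) - 18847837857/601016300 = (131 + 0) - 18847837857/601016300 = 131 - 18847837857/601016300 = 59885297443/601016300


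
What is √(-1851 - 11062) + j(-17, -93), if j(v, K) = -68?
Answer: -68 + I*√12913 ≈ -68.0 + 113.64*I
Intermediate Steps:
√(-1851 - 11062) + j(-17, -93) = √(-1851 - 11062) - 68 = √(-12913) - 68 = I*√12913 - 68 = -68 + I*√12913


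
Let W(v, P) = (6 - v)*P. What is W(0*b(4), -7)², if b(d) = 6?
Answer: 1764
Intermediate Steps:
W(v, P) = P*(6 - v)
W(0*b(4), -7)² = (-7*(6 - 0*6))² = (-7*(6 - 1*0))² = (-7*(6 + 0))² = (-7*6)² = (-42)² = 1764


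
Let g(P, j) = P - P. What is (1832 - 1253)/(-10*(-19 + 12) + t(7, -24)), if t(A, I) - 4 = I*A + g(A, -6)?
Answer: -579/94 ≈ -6.1596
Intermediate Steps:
g(P, j) = 0
t(A, I) = 4 + A*I (t(A, I) = 4 + (I*A + 0) = 4 + (A*I + 0) = 4 + A*I)
(1832 - 1253)/(-10*(-19 + 12) + t(7, -24)) = (1832 - 1253)/(-10*(-19 + 12) + (4 + 7*(-24))) = 579/(-10*(-7) + (4 - 168)) = 579/(70 - 164) = 579/(-94) = 579*(-1/94) = -579/94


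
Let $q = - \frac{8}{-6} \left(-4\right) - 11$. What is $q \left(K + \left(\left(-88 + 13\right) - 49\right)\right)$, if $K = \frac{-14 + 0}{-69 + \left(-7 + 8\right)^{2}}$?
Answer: $\frac{68747}{34} \approx 2022.0$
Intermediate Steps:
$K = \frac{7}{34}$ ($K = - \frac{14}{-69 + 1^{2}} = - \frac{14}{-69 + 1} = - \frac{14}{-68} = \left(-14\right) \left(- \frac{1}{68}\right) = \frac{7}{34} \approx 0.20588$)
$q = - \frac{49}{3}$ ($q = \left(-8\right) \left(- \frac{1}{6}\right) \left(-4\right) - 11 = \frac{4}{3} \left(-4\right) - 11 = - \frac{16}{3} - 11 = - \frac{49}{3} \approx -16.333$)
$q \left(K + \left(\left(-88 + 13\right) - 49\right)\right) = - \frac{49 \left(\frac{7}{34} + \left(\left(-88 + 13\right) - 49\right)\right)}{3} = - \frac{49 \left(\frac{7}{34} - 124\right)}{3} = \left(- \frac{49}{3}\right) \left(- \frac{4209}{34}\right) = \frac{68747}{34}$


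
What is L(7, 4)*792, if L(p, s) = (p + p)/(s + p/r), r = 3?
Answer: 33264/19 ≈ 1750.7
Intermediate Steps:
L(p, s) = 2*p/(s + p/3) (L(p, s) = (p + p)/(s + p/3) = (2*p)/(s + p*(1/3)) = (2*p)/(s + p/3) = 2*p/(s + p/3))
L(7, 4)*792 = (6*7/(7 + 3*4))*792 = (6*7/(7 + 12))*792 = (6*7/19)*792 = (6*7*(1/19))*792 = (42/19)*792 = 33264/19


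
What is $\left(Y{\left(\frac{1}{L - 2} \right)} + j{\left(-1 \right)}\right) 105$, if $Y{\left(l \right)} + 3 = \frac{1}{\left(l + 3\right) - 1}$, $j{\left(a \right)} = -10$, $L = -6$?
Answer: $-1309$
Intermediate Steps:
$Y{\left(l \right)} = -3 + \frac{1}{2 + l}$ ($Y{\left(l \right)} = -3 + \frac{1}{\left(l + 3\right) - 1} = -3 + \frac{1}{\left(3 + l\right) - 1} = -3 + \frac{1}{2 + l}$)
$\left(Y{\left(\frac{1}{L - 2} \right)} + j{\left(-1 \right)}\right) 105 = \left(\frac{-5 - \frac{3}{-6 - 2}}{2 + \frac{1}{-6 - 2}} - 10\right) 105 = \left(\frac{-5 - \frac{3}{-8}}{2 + \frac{1}{-8}} - 10\right) 105 = \left(\frac{-5 - - \frac{3}{8}}{2 - \frac{1}{8}} - 10\right) 105 = \left(\frac{-5 + \frac{3}{8}}{\frac{15}{8}} - 10\right) 105 = \left(\frac{8}{15} \left(- \frac{37}{8}\right) - 10\right) 105 = \left(- \frac{37}{15} - 10\right) 105 = \left(- \frac{187}{15}\right) 105 = -1309$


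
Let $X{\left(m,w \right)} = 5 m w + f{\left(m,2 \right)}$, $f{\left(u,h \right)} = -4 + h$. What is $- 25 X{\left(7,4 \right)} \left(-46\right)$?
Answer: $158700$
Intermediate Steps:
$X{\left(m,w \right)} = -2 + 5 m w$ ($X{\left(m,w \right)} = 5 m w + \left(-4 + 2\right) = 5 m w - 2 = -2 + 5 m w$)
$- 25 X{\left(7,4 \right)} \left(-46\right) = - 25 \left(-2 + 5 \cdot 7 \cdot 4\right) \left(-46\right) = - 25 \left(-2 + 140\right) \left(-46\right) = \left(-25\right) 138 \left(-46\right) = \left(-3450\right) \left(-46\right) = 158700$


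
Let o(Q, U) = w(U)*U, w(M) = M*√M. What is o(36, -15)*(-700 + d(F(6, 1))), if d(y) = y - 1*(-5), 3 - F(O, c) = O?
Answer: -157050*I*√15 ≈ -6.0825e+5*I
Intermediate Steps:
F(O, c) = 3 - O
w(M) = M^(3/2)
d(y) = 5 + y (d(y) = y + 5 = 5 + y)
o(Q, U) = U^(5/2) (o(Q, U) = U^(3/2)*U = U^(5/2))
o(36, -15)*(-700 + d(F(6, 1))) = (-15)^(5/2)*(-700 + (5 + (3 - 1*6))) = (225*I*√15)*(-700 + (5 + (3 - 6))) = (225*I*√15)*(-700 + (5 - 3)) = (225*I*√15)*(-700 + 2) = (225*I*√15)*(-698) = -157050*I*√15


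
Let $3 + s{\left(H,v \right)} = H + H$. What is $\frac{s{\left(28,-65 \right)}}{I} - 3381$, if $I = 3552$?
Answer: $- \frac{12009259}{3552} \approx -3381.0$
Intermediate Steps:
$s{\left(H,v \right)} = -3 + 2 H$ ($s{\left(H,v \right)} = -3 + \left(H + H\right) = -3 + 2 H$)
$\frac{s{\left(28,-65 \right)}}{I} - 3381 = \frac{-3 + 2 \cdot 28}{3552} - 3381 = \left(-3 + 56\right) \frac{1}{3552} - 3381 = 53 \cdot \frac{1}{3552} - 3381 = \frac{53}{3552} - 3381 = - \frac{12009259}{3552}$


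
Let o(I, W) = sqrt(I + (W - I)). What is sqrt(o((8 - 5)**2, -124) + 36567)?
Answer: sqrt(36567 + 2*I*sqrt(31)) ≈ 191.23 + 0.029*I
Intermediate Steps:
o(I, W) = sqrt(W)
sqrt(o((8 - 5)**2, -124) + 36567) = sqrt(sqrt(-124) + 36567) = sqrt(2*I*sqrt(31) + 36567) = sqrt(36567 + 2*I*sqrt(31))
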